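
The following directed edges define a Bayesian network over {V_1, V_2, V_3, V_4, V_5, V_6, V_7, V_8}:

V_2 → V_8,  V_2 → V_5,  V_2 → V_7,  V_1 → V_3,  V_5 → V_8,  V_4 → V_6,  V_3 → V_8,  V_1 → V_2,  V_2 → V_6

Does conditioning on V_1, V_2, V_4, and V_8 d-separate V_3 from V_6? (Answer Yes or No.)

Enumerating the 3 paths from V_3 to V_6 and testing each for blocking by {V_1, V_2, V_4, V_8}:
Path 1: V_3 ← V_1 → V_2 → V_6
  V_1 is a fork here and V_1 is conditioned on, so the path is blocked at V_1.
Path 2: V_3 → V_8 ← V_5 ← V_2 → V_6
  V_2 is a fork here and V_2 is conditioned on, so the path is blocked at V_2.
Path 3: V_3 → V_8 ← V_2 → V_6
  V_2 is a fork here and V_2 is conditioned on, so the path is blocked at V_2.
All paths are blocked; V_3 ⊥ V_6 | {V_1, V_2, V_4, V_8} holds.

Yes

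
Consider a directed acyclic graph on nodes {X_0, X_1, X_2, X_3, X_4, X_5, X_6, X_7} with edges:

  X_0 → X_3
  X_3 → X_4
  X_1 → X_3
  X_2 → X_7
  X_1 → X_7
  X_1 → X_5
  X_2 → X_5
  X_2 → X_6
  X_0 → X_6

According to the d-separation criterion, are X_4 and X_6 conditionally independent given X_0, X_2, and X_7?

Yes — X_4 and X_6 are d-separated given {X_0, X_2, X_7}.

3 paths connect X_4 and X_6; each must be blocked for d-separation to hold:
Path 1: X_4 ← X_3 ← X_1 → X_7 ← X_2 → X_6
  X_2 is a fork here and X_2 is conditioned on, so the path is blocked at X_2.
Path 2: X_4 ← X_3 ← X_1 → X_5 ← X_2 → X_6
  X_5 is a collider here and neither X_5 nor any of its descendants is conditioned on, so the collider stays closed — the path is blocked at X_5.
Path 3: X_4 ← X_3 ← X_0 → X_6
  X_0 is a fork here and X_0 is conditioned on, so the path is blocked at X_0.
Since every path is blocked, d-separation holds.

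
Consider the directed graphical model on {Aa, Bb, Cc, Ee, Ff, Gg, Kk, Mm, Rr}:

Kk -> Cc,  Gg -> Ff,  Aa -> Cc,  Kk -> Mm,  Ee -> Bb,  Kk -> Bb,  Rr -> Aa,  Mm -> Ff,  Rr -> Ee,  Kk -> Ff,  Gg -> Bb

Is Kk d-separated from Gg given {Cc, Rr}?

There are 4 undirected paths between Kk and Gg; checking each against the conditioning set {Cc, Rr}:
  1. Kk → Bb ← Gg — Bb:collider[blocks] ⇒ blocked
  2. Kk → Ff ← Gg — Ff:collider[blocks] ⇒ blocked
  3. Kk → Cc ← Aa ← Rr → Ee → Bb ← Gg — Cc:collider[open]; Aa:chain[open]; Rr:fork[blocks]; Ee:chain[open]; Bb:collider[blocks] ⇒ blocked
  4. Kk → Mm → Ff ← Gg — Mm:chain[open]; Ff:collider[blocks] ⇒ blocked
All paths are blocked; Kk ⊥ Gg | {Cc, Rr} holds.

Yes — Kk and Gg are d-separated given {Cc, Rr}.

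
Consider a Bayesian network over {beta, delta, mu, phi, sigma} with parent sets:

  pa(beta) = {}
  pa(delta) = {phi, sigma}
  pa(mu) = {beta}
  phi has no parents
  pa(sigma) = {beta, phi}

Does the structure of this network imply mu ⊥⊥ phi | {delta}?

Enumerating the 2 paths from mu to phi and testing each for blocking by {delta}:
Path 1: mu ← beta → sigma ← phi
  beta is a fork and beta is not conditioned on; sigma is a collider and its descendant delta is conditioned on, which opens it — no node blocks this path, so it is active.
Path 2: mu ← beta → sigma → delta ← phi
  beta is a fork and beta is not conditioned on; sigma is a chain and sigma is not conditioned on; delta is a collider and delta is conditioned on, which opens it — no node blocks this path, so it is active.
At least one path is unblocked, so d-separation fails.

No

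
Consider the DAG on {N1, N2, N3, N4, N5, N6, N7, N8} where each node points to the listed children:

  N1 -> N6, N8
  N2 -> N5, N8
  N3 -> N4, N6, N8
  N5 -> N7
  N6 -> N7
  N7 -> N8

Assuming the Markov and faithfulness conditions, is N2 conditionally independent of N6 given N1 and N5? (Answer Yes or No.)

Yes

We examine all 6 paths between N2 and N6:
Path 1: N2 → N5 → N7 ← N6
  N5 is a chain here and N5 is conditioned on, so the path is blocked at N5.
Path 2: N2 → N5 → N7 → N8 ← N1 → N6
  N5 is a chain here and N5 is conditioned on, so the path is blocked at N5.
Path 3: N2 → N5 → N7 → N8 ← N3 → N6
  N5 is a chain here and N5 is conditioned on, so the path is blocked at N5.
Path 4: N2 → N8 ← N1 → N6
  N8 is a collider here and neither N8 nor any of its descendants is conditioned on, so the collider stays closed — the path is blocked at N8.
Path 5: N2 → N8 ← N3 → N6
  N8 is a collider here and neither N8 nor any of its descendants is conditioned on, so the collider stays closed — the path is blocked at N8.
Path 6: N2 → N8 ← N7 ← N6
  N8 is a collider here and neither N8 nor any of its descendants is conditioned on, so the collider stays closed — the path is blocked at N8.
Since every path is blocked, d-separation holds.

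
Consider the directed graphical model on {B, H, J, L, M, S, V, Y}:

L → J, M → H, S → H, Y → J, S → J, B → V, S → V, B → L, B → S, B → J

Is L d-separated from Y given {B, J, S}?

We examine all 4 paths between L and Y:
  1. L ← B → S → J ← Y — B:fork[blocks]; S:chain[blocks]; J:collider[open] ⇒ blocked
  2. L ← B → V ← S → J ← Y — B:fork[blocks]; V:collider[blocks]; S:fork[blocks]; J:collider[open] ⇒ blocked
  3. L ← B → J ← Y — B:fork[blocks]; J:collider[open] ⇒ blocked
  4. L → J ← Y — J:collider[open] ⇒ active
Since the path L → J ← Y is active, L and Y are not d-separated given {B, J, S}.

No — L and Y are not d-separated given {B, J, S}.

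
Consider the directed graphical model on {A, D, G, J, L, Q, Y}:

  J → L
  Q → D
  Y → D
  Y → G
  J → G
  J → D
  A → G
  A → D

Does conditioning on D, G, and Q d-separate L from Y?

No

Enumerating the 4 paths from L to Y and testing each for blocking by {D, G, Q}:
  1. L ← J → D ← A → G ← Y — J:fork[open]; D:collider[open]; A:fork[open]; G:collider[open] ⇒ active
  2. L ← J → D ← Y — J:fork[open]; D:collider[open] ⇒ active
  3. L ← J → G ← A → D ← Y — J:fork[open]; G:collider[open]; A:fork[open]; D:collider[open] ⇒ active
  4. L ← J → G ← Y — J:fork[open]; G:collider[open] ⇒ active
Since the path L ← J → D ← A → G ← Y is active, L and Y are not d-separated given {D, G, Q}.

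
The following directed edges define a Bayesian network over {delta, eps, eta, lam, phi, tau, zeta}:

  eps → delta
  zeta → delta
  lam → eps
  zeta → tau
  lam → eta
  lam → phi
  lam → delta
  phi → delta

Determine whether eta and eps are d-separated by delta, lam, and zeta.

Yes

3 paths connect eta and eps; each must be blocked for d-separation to hold:
Path 1: eta ← lam → phi → delta ← eps
  lam is a fork here and lam is conditioned on, so the path is blocked at lam.
Path 2: eta ← lam → eps
  lam is a fork here and lam is conditioned on, so the path is blocked at lam.
Path 3: eta ← lam → delta ← eps
  lam is a fork here and lam is conditioned on, so the path is blocked at lam.
Since every path is blocked, d-separation holds.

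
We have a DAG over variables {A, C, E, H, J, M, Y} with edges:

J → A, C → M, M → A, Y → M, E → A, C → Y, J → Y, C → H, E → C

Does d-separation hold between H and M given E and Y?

No

We examine all 5 paths between H and M:
  1. H ← C → Y ← J → A ← M — C:fork[open]; Y:collider[open]; J:fork[open]; A:collider[blocks] ⇒ blocked
  2. H ← C → Y → M — C:fork[open]; Y:chain[blocks] ⇒ blocked
  3. H ← C ← E → A ← J → Y → M — C:chain[open]; E:fork[blocks]; A:collider[blocks]; J:fork[open]; Y:chain[blocks] ⇒ blocked
  4. H ← C ← E → A ← M — C:chain[open]; E:fork[blocks]; A:collider[blocks] ⇒ blocked
  5. H ← C → M — C:fork[open] ⇒ active
At least one path is unblocked, so d-separation fails.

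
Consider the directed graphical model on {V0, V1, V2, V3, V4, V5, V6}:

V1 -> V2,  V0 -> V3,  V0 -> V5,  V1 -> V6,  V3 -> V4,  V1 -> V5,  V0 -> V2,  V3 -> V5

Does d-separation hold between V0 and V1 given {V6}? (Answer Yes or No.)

There are 3 undirected paths between V0 and V1; checking each against the conditioning set {V6}:
Path 1: V0 → V2 ← V1
  V2 is a collider here and neither V2 nor any of its descendants is conditioned on, so the collider stays closed — the path is blocked at V2.
Path 2: V0 → V3 → V5 ← V1
  V5 is a collider here and neither V5 nor any of its descendants is conditioned on, so the collider stays closed — the path is blocked at V5.
Path 3: V0 → V5 ← V1
  V5 is a collider here and neither V5 nor any of its descendants is conditioned on, so the collider stays closed — the path is blocked at V5.
All paths are blocked; V0 ⊥ V1 | {V6} holds.

Yes — V0 and V1 are d-separated given {V6}.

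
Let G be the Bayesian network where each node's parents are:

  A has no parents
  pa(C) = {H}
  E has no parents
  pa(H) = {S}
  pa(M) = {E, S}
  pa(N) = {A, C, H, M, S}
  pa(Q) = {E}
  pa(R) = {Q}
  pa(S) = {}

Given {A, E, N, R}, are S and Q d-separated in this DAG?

We examine all 4 paths between S and Q:
Path 1: S → M ← E → Q
  E is a fork here and E is conditioned on, so the path is blocked at E.
Path 2: S → N ← M ← E → Q
  E is a fork here and E is conditioned on, so the path is blocked at E.
Path 3: S → H → C → N ← M ← E → Q
  E is a fork here and E is conditioned on, so the path is blocked at E.
Path 4: S → H → N ← M ← E → Q
  E is a fork here and E is conditioned on, so the path is blocked at E.
All paths are blocked; S ⊥ Q | {A, E, N, R} holds.

Yes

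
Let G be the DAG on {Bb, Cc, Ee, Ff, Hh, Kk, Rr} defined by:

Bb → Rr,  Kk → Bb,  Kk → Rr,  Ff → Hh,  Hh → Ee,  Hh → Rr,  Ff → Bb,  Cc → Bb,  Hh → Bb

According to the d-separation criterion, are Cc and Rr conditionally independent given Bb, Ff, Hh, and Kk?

4 paths connect Cc and Rr; each must be blocked for d-separation to hold:
  1. Cc → Bb ← Hh → Rr — Bb:collider[open]; Hh:fork[blocks] ⇒ blocked
  2. Cc → Bb → Rr — Bb:chain[blocks] ⇒ blocked
  3. Cc → Bb ← Kk → Rr — Bb:collider[open]; Kk:fork[blocks] ⇒ blocked
  4. Cc → Bb ← Ff → Hh → Rr — Bb:collider[open]; Ff:fork[blocks]; Hh:chain[blocks] ⇒ blocked
Since every path is blocked, d-separation holds.

Yes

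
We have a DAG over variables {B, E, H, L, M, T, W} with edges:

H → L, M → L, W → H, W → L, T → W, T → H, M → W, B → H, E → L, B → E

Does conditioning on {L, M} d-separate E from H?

6 paths connect E and H; each must be blocked for d-separation to hold:
  1. E → L ← M → W → H — L:collider[open]; M:fork[blocks]; W:chain[open] ⇒ blocked
  2. E → L ← M → W ← T → H — L:collider[open]; M:fork[blocks]; W:collider[open]; T:fork[open] ⇒ blocked
  3. E → L ← H — L:collider[open] ⇒ active
  4. E → L ← W → H — L:collider[open]; W:fork[open] ⇒ active
  5. E → L ← W ← T → H — L:collider[open]; W:chain[open]; T:fork[open] ⇒ active
  6. E ← B → H — B:fork[open] ⇒ active
Since the path E → L ← H is active, E and H are not d-separated given {L, M}.

No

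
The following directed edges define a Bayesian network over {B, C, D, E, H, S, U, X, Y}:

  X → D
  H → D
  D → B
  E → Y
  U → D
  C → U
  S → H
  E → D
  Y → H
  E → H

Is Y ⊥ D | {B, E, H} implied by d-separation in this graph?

We examine all 4 paths between Y and D:
Path 1: Y ← E → D
  E is a fork here and E is conditioned on, so the path is blocked at E.
Path 2: Y ← E → H → D
  E is a fork here and E is conditioned on, so the path is blocked at E.
Path 3: Y → H → D
  H is a chain here and H is conditioned on, so the path is blocked at H.
Path 4: Y → H ← E → D
  E is a fork here and E is conditioned on, so the path is blocked at E.
Every path is blocked, so Y and D are d-separated given {B, E, H}.

Yes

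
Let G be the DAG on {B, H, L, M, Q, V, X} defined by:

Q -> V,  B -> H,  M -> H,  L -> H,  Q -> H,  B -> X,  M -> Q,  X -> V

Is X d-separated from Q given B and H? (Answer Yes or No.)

3 paths connect X and Q; each must be blocked for d-separation to hold:
Path 1: X → V ← Q
  V is a collider here and neither V nor any of its descendants is conditioned on, so the collider stays closed — the path is blocked at V.
Path 2: X ← B → H ← Q
  B is a fork here and B is conditioned on, so the path is blocked at B.
Path 3: X ← B → H ← M → Q
  B is a fork here and B is conditioned on, so the path is blocked at B.
Every path is blocked, so X and Q are d-separated given {B, H}.

Yes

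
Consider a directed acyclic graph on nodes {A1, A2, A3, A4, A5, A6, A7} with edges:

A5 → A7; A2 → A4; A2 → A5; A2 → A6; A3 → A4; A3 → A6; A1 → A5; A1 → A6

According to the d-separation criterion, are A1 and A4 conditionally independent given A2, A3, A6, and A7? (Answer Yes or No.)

Yes

4 paths connect A1 and A4; each must be blocked for d-separation to hold:
Path 1: A1 → A5 ← A2 → A6 ← A3 → A4
  A2 is a fork here and A2 is conditioned on, so the path is blocked at A2.
Path 2: A1 → A5 ← A2 → A4
  A2 is a fork here and A2 is conditioned on, so the path is blocked at A2.
Path 3: A1 → A6 ← A2 → A4
  A2 is a fork here and A2 is conditioned on, so the path is blocked at A2.
Path 4: A1 → A6 ← A3 → A4
  A3 is a fork here and A3 is conditioned on, so the path is blocked at A3.
Since every path is blocked, d-separation holds.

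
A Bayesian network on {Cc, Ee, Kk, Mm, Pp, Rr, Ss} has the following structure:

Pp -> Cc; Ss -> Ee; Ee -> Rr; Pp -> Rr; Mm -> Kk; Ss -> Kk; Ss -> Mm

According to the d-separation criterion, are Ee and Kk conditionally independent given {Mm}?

We examine all 2 paths between Ee and Kk:
  1. Ee ← Ss → Kk — Ss:fork[open] ⇒ active
  2. Ee ← Ss → Mm → Kk — Ss:fork[open]; Mm:chain[blocks] ⇒ blocked
Since the path Ee ← Ss → Kk is active, Ee and Kk are not d-separated given {Mm}.

No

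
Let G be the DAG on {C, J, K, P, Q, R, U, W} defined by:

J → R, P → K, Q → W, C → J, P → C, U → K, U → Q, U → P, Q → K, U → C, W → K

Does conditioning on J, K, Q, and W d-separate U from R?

Yes — U and R are d-separated given {J, K, Q, W}.

5 paths connect U and R; each must be blocked for d-separation to hold:
Path 1: U → P → C → J → R
  J is a chain here and J is conditioned on, so the path is blocked at J.
Path 2: U → Q → W → K ← P → C → J → R
  Q is a chain here and Q is conditioned on, so the path is blocked at Q.
Path 3: U → Q → K ← P → C → J → R
  Q is a chain here and Q is conditioned on, so the path is blocked at Q.
Path 4: U → K ← P → C → J → R
  J is a chain here and J is conditioned on, so the path is blocked at J.
Path 5: U → C → J → R
  J is a chain here and J is conditioned on, so the path is blocked at J.
Since every path is blocked, d-separation holds.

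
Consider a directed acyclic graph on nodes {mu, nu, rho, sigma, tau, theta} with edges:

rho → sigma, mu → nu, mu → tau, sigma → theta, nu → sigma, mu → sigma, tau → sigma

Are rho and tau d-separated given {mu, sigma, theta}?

3 paths connect rho and tau; each must be blocked for d-separation to hold:
  1. rho → sigma ← nu ← mu → tau — sigma:collider[open]; nu:chain[open]; mu:fork[blocks] ⇒ blocked
  2. rho → sigma ← tau — sigma:collider[open] ⇒ active
  3. rho → sigma ← mu → tau — sigma:collider[open]; mu:fork[blocks] ⇒ blocked
At least one path is unblocked, so d-separation fails.

No — rho and tau are not d-separated given {mu, sigma, theta}.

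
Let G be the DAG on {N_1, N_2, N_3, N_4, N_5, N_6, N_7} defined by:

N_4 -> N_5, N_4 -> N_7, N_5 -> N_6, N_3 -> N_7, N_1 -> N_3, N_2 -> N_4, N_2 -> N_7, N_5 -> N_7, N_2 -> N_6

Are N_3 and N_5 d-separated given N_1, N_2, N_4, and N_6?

Yes

We examine all 5 paths between N_3 and N_5:
Path 1: N_3 → N_7 ← N_2 → N_6 ← N_5
  N_7 is a collider here and neither N_7 nor any of its descendants is conditioned on, so the collider stays closed — the path is blocked at N_7.
Path 2: N_3 → N_7 ← N_2 → N_4 → N_5
  N_7 is a collider here and neither N_7 nor any of its descendants is conditioned on, so the collider stays closed — the path is blocked at N_7.
Path 3: N_3 → N_7 ← N_5
  N_7 is a collider here and neither N_7 nor any of its descendants is conditioned on, so the collider stays closed — the path is blocked at N_7.
Path 4: N_3 → N_7 ← N_4 ← N_2 → N_6 ← N_5
  N_7 is a collider here and neither N_7 nor any of its descendants is conditioned on, so the collider stays closed — the path is blocked at N_7.
Path 5: N_3 → N_7 ← N_4 → N_5
  N_7 is a collider here and neither N_7 nor any of its descendants is conditioned on, so the collider stays closed — the path is blocked at N_7.
Every path is blocked, so N_3 and N_5 are d-separated given {N_1, N_2, N_4, N_6}.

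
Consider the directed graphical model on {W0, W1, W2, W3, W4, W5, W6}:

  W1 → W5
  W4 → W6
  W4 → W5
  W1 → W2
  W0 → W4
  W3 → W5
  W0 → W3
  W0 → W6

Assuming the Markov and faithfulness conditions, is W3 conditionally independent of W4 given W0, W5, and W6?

Enumerating the 3 paths from W3 to W4 and testing each for blocking by {W0, W5, W6}:
Path 1: W3 ← W0 → W6 ← W4
  W0 is a fork here and W0 is conditioned on, so the path is blocked at W0.
Path 2: W3 ← W0 → W4
  W0 is a fork here and W0 is conditioned on, so the path is blocked at W0.
Path 3: W3 → W5 ← W4
  W5 is a collider and W5 is conditioned on, which opens it — no node blocks this path, so it is active.
Because an active path exists, W3 and W4 are not d-separated.

No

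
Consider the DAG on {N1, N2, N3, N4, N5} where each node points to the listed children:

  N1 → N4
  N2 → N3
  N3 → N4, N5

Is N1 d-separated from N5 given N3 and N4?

Yes

The only undirected path from N1 to N5 is:
Path 1: N1 → N4 ← N3 → N5
  N3 is a fork here and N3 is conditioned on, so the path is blocked at N3.
All paths are blocked; N1 ⊥ N5 | {N3, N4} holds.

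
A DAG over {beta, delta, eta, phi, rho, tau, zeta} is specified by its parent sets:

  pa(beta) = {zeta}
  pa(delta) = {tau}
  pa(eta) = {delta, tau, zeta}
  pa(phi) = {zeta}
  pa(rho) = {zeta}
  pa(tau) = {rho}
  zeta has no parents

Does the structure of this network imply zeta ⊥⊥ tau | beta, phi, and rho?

Yes

There are 3 undirected paths between zeta and tau; checking each against the conditioning set {beta, phi, rho}:
Path 1: zeta → eta ← delta ← tau
  eta is a collider here and neither eta nor any of its descendants is conditioned on, so the collider stays closed — the path is blocked at eta.
Path 2: zeta → eta ← tau
  eta is a collider here and neither eta nor any of its descendants is conditioned on, so the collider stays closed — the path is blocked at eta.
Path 3: zeta → rho → tau
  rho is a chain here and rho is conditioned on, so the path is blocked at rho.
All paths are blocked; zeta ⊥ tau | {beta, phi, rho} holds.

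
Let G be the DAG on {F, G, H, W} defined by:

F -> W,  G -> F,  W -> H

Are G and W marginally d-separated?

No — G and W are not d-separated given ∅.

The only undirected path from G to W is:
  1. G → F → W — F:chain[open] ⇒ active
At least one path is unblocked, so d-separation fails.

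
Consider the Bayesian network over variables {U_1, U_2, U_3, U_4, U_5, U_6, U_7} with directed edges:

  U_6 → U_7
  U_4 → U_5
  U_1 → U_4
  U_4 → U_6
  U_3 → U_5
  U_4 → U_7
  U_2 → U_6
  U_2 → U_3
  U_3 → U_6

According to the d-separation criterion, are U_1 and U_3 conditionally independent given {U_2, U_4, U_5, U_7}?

Yes

We examine all 5 paths between U_1 and U_3:
Path 1: U_1 → U_4 → U_5 ← U_3
  U_4 is a chain here and U_4 is conditioned on, so the path is blocked at U_4.
Path 2: U_1 → U_4 → U_6 ← U_3
  U_4 is a chain here and U_4 is conditioned on, so the path is blocked at U_4.
Path 3: U_1 → U_4 → U_6 ← U_2 → U_3
  U_4 is a chain here and U_4 is conditioned on, so the path is blocked at U_4.
Path 4: U_1 → U_4 → U_7 ← U_6 ← U_3
  U_4 is a chain here and U_4 is conditioned on, so the path is blocked at U_4.
Path 5: U_1 → U_4 → U_7 ← U_6 ← U_2 → U_3
  U_4 is a chain here and U_4 is conditioned on, so the path is blocked at U_4.
All paths are blocked; U_1 ⊥ U_3 | {U_2, U_4, U_5, U_7} holds.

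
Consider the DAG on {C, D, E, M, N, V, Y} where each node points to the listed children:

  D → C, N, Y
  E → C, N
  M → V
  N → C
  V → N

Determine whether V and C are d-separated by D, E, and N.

Enumerating the 3 paths from V to C and testing each for blocking by {D, E, N}:
Path 1: V → N ← D → C
  D is a fork here and D is conditioned on, so the path is blocked at D.
Path 2: V → N ← E → C
  E is a fork here and E is conditioned on, so the path is blocked at E.
Path 3: V → N → C
  N is a chain here and N is conditioned on, so the path is blocked at N.
Every path is blocked, so V and C are d-separated given {D, E, N}.

Yes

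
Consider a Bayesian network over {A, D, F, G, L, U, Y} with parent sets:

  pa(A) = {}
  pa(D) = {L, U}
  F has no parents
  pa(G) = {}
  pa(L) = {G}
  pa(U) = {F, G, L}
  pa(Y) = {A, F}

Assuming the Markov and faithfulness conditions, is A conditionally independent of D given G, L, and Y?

Enumerating the 3 paths from A to D and testing each for blocking by {G, L, Y}:
Path 1: A → Y ← F → U ← G → L → D
  U is a collider here and neither U nor any of its descendants is conditioned on, so the collider stays closed — the path is blocked at U.
Path 2: A → Y ← F → U → D
  Y is a collider and Y is conditioned on, which opens it; F is a fork and F is not conditioned on; U is a chain and U is not conditioned on — no node blocks this path, so it is active.
Path 3: A → Y ← F → U ← L → D
  U is a collider here and neither U nor any of its descendants is conditioned on, so the collider stays closed — the path is blocked at U.
At least one path is unblocked, so d-separation fails.

No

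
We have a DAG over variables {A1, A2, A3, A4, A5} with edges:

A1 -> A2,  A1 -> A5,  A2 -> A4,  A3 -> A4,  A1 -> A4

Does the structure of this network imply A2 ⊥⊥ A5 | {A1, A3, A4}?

2 paths connect A2 and A5; each must be blocked for d-separation to hold:
Path 1: A2 → A4 ← A1 → A5
  A1 is a fork here and A1 is conditioned on, so the path is blocked at A1.
Path 2: A2 ← A1 → A5
  A1 is a fork here and A1 is conditioned on, so the path is blocked at A1.
Since every path is blocked, d-separation holds.

Yes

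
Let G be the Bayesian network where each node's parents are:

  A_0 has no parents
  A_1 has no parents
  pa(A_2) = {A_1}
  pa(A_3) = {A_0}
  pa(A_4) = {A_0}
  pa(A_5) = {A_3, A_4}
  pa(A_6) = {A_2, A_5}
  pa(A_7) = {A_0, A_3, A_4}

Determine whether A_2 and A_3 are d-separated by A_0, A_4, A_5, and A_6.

Enumerating the 5 paths from A_2 to A_3 and testing each for blocking by {A_0, A_4, A_5, A_6}:
Path 1: A_2 → A_6 ← A_5 ← A_3
  A_5 is a chain here and A_5 is conditioned on, so the path is blocked at A_5.
Path 2: A_2 → A_6 ← A_5 ← A_4 → A_7 ← A_0 → A_3
  A_5 is a chain here and A_5 is conditioned on, so the path is blocked at A_5.
Path 3: A_2 → A_6 ← A_5 ← A_4 → A_7 ← A_3
  A_5 is a chain here and A_5 is conditioned on, so the path is blocked at A_5.
Path 4: A_2 → A_6 ← A_5 ← A_4 ← A_0 → A_7 ← A_3
  A_5 is a chain here and A_5 is conditioned on, so the path is blocked at A_5.
Path 5: A_2 → A_6 ← A_5 ← A_4 ← A_0 → A_3
  A_5 is a chain here and A_5 is conditioned on, so the path is blocked at A_5.
All paths are blocked; A_2 ⊥ A_3 | {A_0, A_4, A_5, A_6} holds.

Yes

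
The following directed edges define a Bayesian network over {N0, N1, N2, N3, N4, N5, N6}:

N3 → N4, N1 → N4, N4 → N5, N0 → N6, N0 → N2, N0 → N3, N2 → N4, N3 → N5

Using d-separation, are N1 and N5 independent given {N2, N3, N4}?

There are 3 undirected paths between N1 and N5; checking each against the conditioning set {N2, N3, N4}:
Path 1: N1 → N4 ← N3 → N5
  N3 is a fork here and N3 is conditioned on, so the path is blocked at N3.
Path 2: N1 → N4 → N5
  N4 is a chain here and N4 is conditioned on, so the path is blocked at N4.
Path 3: N1 → N4 ← N2 ← N0 → N3 → N5
  N2 is a chain here and N2 is conditioned on, so the path is blocked at N2.
Every path is blocked, so N1 and N5 are d-separated given {N2, N3, N4}.

Yes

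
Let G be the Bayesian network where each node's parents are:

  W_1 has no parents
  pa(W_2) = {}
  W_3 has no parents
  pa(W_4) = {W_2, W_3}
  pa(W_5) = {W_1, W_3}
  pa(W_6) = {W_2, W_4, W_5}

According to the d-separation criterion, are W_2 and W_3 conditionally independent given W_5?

4 paths connect W_2 and W_3; each must be blocked for d-separation to hold:
Path 1: W_2 → W_6 ← W_5 ← W_3
  W_6 is a collider here and neither W_6 nor any of its descendants is conditioned on, so the collider stays closed — the path is blocked at W_6.
Path 2: W_2 → W_6 ← W_4 ← W_3
  W_6 is a collider here and neither W_6 nor any of its descendants is conditioned on, so the collider stays closed — the path is blocked at W_6.
Path 3: W_2 → W_4 → W_6 ← W_5 ← W_3
  W_6 is a collider here and neither W_6 nor any of its descendants is conditioned on, so the collider stays closed — the path is blocked at W_6.
Path 4: W_2 → W_4 ← W_3
  W_4 is a collider here and neither W_4 nor any of its descendants is conditioned on, so the collider stays closed — the path is blocked at W_4.
All paths are blocked; W_2 ⊥ W_3 | {W_5} holds.

Yes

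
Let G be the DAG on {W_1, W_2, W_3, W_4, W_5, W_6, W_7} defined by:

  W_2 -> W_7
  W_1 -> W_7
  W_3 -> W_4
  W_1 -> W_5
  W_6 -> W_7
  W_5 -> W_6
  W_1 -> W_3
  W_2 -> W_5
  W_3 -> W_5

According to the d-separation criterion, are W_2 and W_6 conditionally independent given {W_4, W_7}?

No — W_2 and W_6 are not d-separated given {W_4, W_7}.

6 paths connect W_2 and W_6; each must be blocked for d-separation to hold:
Path 1: W_2 → W_7 ← W_6
  W_7 is a collider and W_7 is conditioned on, which opens it — no node blocks this path, so it is active.
Path 2: W_2 → W_7 ← W_1 → W_3 → W_5 → W_6
  W_7 is a collider and W_7 is conditioned on, which opens it; W_1 is a fork and W_1 is not conditioned on; W_3 is a chain and W_3 is not conditioned on; W_5 is a chain and W_5 is not conditioned on — no node blocks this path, so it is active.
Path 3: W_2 → W_7 ← W_1 → W_5 → W_6
  W_7 is a collider and W_7 is conditioned on, which opens it; W_1 is a fork and W_1 is not conditioned on; W_5 is a chain and W_5 is not conditioned on — no node blocks this path, so it is active.
Path 4: W_2 → W_5 ← W_3 ← W_1 → W_7 ← W_6
  W_5 is a collider and its descendant W_7 is conditioned on, which opens it; W_3 is a chain and W_3 is not conditioned on; W_1 is a fork and W_1 is not conditioned on; W_7 is a collider and W_7 is conditioned on, which opens it — no node blocks this path, so it is active.
Path 5: W_2 → W_5 → W_6
  W_5 is a chain and W_5 is not conditioned on — no node blocks this path, so it is active.
Path 6: W_2 → W_5 ← W_1 → W_7 ← W_6
  W_5 is a collider and its descendant W_7 is conditioned on, which opens it; W_1 is a fork and W_1 is not conditioned on; W_7 is a collider and W_7 is conditioned on, which opens it — no node blocks this path, so it is active.
Because an active path exists, W_2 and W_6 are not d-separated.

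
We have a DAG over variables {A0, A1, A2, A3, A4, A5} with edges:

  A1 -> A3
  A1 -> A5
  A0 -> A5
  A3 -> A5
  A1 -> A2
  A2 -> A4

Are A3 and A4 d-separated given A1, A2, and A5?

Yes

We examine all 2 paths between A3 and A4:
Path 1: A3 ← A1 → A2 → A4
  A1 is a fork here and A1 is conditioned on, so the path is blocked at A1.
Path 2: A3 → A5 ← A1 → A2 → A4
  A1 is a fork here and A1 is conditioned on, so the path is blocked at A1.
Since every path is blocked, d-separation holds.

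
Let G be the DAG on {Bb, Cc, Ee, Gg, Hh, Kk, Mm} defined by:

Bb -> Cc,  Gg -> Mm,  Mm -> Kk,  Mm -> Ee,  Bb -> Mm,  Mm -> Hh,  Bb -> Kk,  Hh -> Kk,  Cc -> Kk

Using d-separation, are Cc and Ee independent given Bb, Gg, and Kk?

6 paths connect Cc and Ee; each must be blocked for d-separation to hold:
  1. Cc → Kk ← Hh ← Mm → Ee — Kk:collider[open]; Hh:chain[open]; Mm:fork[open] ⇒ active
  2. Cc → Kk ← Mm → Ee — Kk:collider[open]; Mm:fork[open] ⇒ active
  3. Cc → Kk ← Bb → Mm → Ee — Kk:collider[open]; Bb:fork[blocks]; Mm:chain[open] ⇒ blocked
  4. Cc ← Bb → Mm → Ee — Bb:fork[blocks]; Mm:chain[open] ⇒ blocked
  5. Cc ← Bb → Kk ← Hh ← Mm → Ee — Bb:fork[blocks]; Kk:collider[open]; Hh:chain[open]; Mm:fork[open] ⇒ blocked
  6. Cc ← Bb → Kk ← Mm → Ee — Bb:fork[blocks]; Kk:collider[open]; Mm:fork[open] ⇒ blocked
At least one path is unblocked, so d-separation fails.

No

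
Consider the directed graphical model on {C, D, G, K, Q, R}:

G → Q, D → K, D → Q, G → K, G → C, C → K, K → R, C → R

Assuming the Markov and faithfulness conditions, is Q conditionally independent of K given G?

We examine all 4 paths between Q and K:
  1. Q ← D → K — D:fork[open] ⇒ active
  2. Q ← G → C → R ← K — G:fork[blocks]; C:chain[open]; R:collider[blocks] ⇒ blocked
  3. Q ← G → C → K — G:fork[blocks]; C:chain[open] ⇒ blocked
  4. Q ← G → K — G:fork[blocks] ⇒ blocked
Because an active path exists, Q and K are not d-separated.

No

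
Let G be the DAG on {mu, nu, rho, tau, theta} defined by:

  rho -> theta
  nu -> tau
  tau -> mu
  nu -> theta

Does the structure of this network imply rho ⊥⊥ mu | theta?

The only undirected path from rho to mu is:
  1. rho → theta ← nu → tau → mu — theta:collider[open]; nu:fork[open]; tau:chain[open] ⇒ active
Since the path rho → theta ← nu → tau → mu is active, rho and mu are not d-separated given {theta}.

No — rho and mu are not d-separated given {theta}.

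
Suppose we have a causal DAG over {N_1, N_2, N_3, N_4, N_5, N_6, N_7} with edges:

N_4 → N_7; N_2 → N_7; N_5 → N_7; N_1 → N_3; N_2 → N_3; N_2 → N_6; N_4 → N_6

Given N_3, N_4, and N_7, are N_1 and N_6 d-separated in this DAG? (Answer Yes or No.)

No — N_1 and N_6 are not d-separated given {N_3, N_4, N_7}.

We examine all 2 paths between N_1 and N_6:
Path 1: N_1 → N_3 ← N_2 → N_6
  N_3 is a collider and N_3 is conditioned on, which opens it; N_2 is a fork and N_2 is not conditioned on — no node blocks this path, so it is active.
Path 2: N_1 → N_3 ← N_2 → N_7 ← N_4 → N_6
  N_4 is a fork here and N_4 is conditioned on, so the path is blocked at N_4.
At least one path is unblocked, so d-separation fails.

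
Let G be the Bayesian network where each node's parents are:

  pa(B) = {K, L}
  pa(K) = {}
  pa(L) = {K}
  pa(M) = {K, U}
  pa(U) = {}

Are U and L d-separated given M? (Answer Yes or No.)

No — U and L are not d-separated given {M}.

There are 2 undirected paths between U and L; checking each against the conditioning set {M}:
Path 1: U → M ← K → L
  M is a collider and M is conditioned on, which opens it; K is a fork and K is not conditioned on — no node blocks this path, so it is active.
Path 2: U → M ← K → B ← L
  B is a collider here and neither B nor any of its descendants is conditioned on, so the collider stays closed — the path is blocked at B.
Because an active path exists, U and L are not d-separated.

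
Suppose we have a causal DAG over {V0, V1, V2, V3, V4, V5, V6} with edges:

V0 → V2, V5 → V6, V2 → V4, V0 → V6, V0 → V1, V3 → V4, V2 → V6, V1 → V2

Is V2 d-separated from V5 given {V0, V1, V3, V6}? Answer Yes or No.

No

3 paths connect V2 and V5; each must be blocked for d-separation to hold:
Path 1: V2 ← V1 ← V0 → V6 ← V5
  V1 is a chain here and V1 is conditioned on, so the path is blocked at V1.
Path 2: V2 ← V0 → V6 ← V5
  V0 is a fork here and V0 is conditioned on, so the path is blocked at V0.
Path 3: V2 → V6 ← V5
  V6 is a collider and V6 is conditioned on, which opens it — no node blocks this path, so it is active.
At least one path is unblocked, so d-separation fails.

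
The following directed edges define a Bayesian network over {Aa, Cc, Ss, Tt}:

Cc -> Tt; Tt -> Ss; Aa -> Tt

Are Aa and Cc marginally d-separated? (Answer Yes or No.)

Yes

Only one path connects Aa and Cc:
Path 1: Aa → Tt ← Cc
  Tt is a collider here and neither Tt nor any of its descendants is conditioned on, so the collider stays closed — the path is blocked at Tt.
All paths are blocked; Aa ⊥ Cc | ∅ holds.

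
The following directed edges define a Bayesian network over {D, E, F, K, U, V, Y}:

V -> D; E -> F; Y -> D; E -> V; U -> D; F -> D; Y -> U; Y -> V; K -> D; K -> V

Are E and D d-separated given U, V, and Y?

Enumerating the 5 paths from E to D and testing each for blocking by {U, V, Y}:
  1. E → F → D — F:chain[open] ⇒ active
  2. E → V ← Y → U → D — V:collider[open]; Y:fork[blocks]; U:chain[blocks] ⇒ blocked
  3. E → V ← Y → D — V:collider[open]; Y:fork[blocks] ⇒ blocked
  4. E → V ← K → D — V:collider[open]; K:fork[open] ⇒ active
  5. E → V → D — V:chain[blocks] ⇒ blocked
At least one path is unblocked, so d-separation fails.

No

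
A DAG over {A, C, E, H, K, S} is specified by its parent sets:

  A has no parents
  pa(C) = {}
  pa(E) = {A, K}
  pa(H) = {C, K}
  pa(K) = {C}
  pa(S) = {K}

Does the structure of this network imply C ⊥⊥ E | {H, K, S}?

Yes

Enumerating the 2 paths from C to E and testing each for blocking by {H, K, S}:
  1. C → K → E — K:chain[blocks] ⇒ blocked
  2. C → H ← K → E — H:collider[open]; K:fork[blocks] ⇒ blocked
Every path is blocked, so C and E are d-separated given {H, K, S}.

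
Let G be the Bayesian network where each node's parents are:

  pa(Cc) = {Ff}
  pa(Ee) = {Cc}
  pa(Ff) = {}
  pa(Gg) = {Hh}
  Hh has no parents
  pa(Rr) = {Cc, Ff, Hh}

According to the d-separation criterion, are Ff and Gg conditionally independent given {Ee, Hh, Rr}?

We examine all 2 paths between Ff and Gg:
  1. Ff → Cc → Rr ← Hh → Gg — Cc:chain[open]; Rr:collider[open]; Hh:fork[blocks] ⇒ blocked
  2. Ff → Rr ← Hh → Gg — Rr:collider[open]; Hh:fork[blocks] ⇒ blocked
All paths are blocked; Ff ⊥ Gg | {Ee, Hh, Rr} holds.

Yes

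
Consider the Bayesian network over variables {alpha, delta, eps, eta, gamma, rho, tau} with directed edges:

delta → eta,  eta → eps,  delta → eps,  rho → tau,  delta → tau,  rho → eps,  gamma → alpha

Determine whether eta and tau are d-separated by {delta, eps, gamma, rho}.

Yes

There are 4 undirected paths between eta and tau; checking each against the conditioning set {delta, eps, gamma, rho}:
Path 1: eta → eps ← delta → tau
  delta is a fork here and delta is conditioned on, so the path is blocked at delta.
Path 2: eta → eps ← rho → tau
  rho is a fork here and rho is conditioned on, so the path is blocked at rho.
Path 3: eta ← delta → tau
  delta is a fork here and delta is conditioned on, so the path is blocked at delta.
Path 4: eta ← delta → eps ← rho → tau
  delta is a fork here and delta is conditioned on, so the path is blocked at delta.
Since every path is blocked, d-separation holds.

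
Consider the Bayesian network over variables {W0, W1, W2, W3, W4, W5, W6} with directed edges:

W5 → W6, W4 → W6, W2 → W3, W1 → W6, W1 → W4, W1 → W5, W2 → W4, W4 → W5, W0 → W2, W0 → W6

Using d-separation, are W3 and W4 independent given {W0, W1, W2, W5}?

Yes — W3 and W4 are d-separated given {W0, W1, W2, W5}.

There are 6 undirected paths between W3 and W4; checking each against the conditioning set {W0, W1, W2, W5}:
Path 1: W3 ← W2 ← W0 → W6 ← W5 ← W4
  W2 is a chain here and W2 is conditioned on, so the path is blocked at W2.
Path 2: W3 ← W2 ← W0 → W6 ← W5 ← W1 → W4
  W2 is a chain here and W2 is conditioned on, so the path is blocked at W2.
Path 3: W3 ← W2 ← W0 → W6 ← W4
  W2 is a chain here and W2 is conditioned on, so the path is blocked at W2.
Path 4: W3 ← W2 ← W0 → W6 ← W1 → W5 ← W4
  W2 is a chain here and W2 is conditioned on, so the path is blocked at W2.
Path 5: W3 ← W2 ← W0 → W6 ← W1 → W4
  W2 is a chain here and W2 is conditioned on, so the path is blocked at W2.
Path 6: W3 ← W2 → W4
  W2 is a fork here and W2 is conditioned on, so the path is blocked at W2.
Every path is blocked, so W3 and W4 are d-separated given {W0, W1, W2, W5}.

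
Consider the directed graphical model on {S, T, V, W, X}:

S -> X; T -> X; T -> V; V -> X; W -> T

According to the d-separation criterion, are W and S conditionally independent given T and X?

We examine all 2 paths between W and S:
  1. W → T → V → X ← S — T:chain[blocks]; V:chain[open]; X:collider[open] ⇒ blocked
  2. W → T → X ← S — T:chain[blocks]; X:collider[open] ⇒ blocked
Every path is blocked, so W and S are d-separated given {T, X}.

Yes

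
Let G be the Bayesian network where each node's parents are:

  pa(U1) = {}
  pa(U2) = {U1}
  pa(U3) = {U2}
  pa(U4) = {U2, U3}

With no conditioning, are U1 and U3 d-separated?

We examine all 2 paths between U1 and U3:
Path 1: U1 → U2 → U4 ← U3
  U4 is a collider here and neither U4 nor any of its descendants is conditioned on, so the collider stays closed — the path is blocked at U4.
Path 2: U1 → U2 → U3
  U2 is a chain and U2 is not conditioned on — no node blocks this path, so it is active.
Since the path U1 → U2 → U3 is active, U1 and U3 are not d-separated given ∅.

No — U1 and U3 are not d-separated given ∅.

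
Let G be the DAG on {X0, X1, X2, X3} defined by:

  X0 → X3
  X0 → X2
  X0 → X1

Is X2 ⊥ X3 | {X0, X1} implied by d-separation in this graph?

Only one path connects X2 and X3:
  1. X2 ← X0 → X3 — X0:fork[blocks] ⇒ blocked
All paths are blocked; X2 ⊥ X3 | {X0, X1} holds.

Yes — X2 and X3 are d-separated given {X0, X1}.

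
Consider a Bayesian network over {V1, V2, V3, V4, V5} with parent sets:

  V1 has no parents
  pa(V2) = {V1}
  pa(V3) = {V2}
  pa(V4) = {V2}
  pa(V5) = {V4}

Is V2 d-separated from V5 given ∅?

Only one path connects V2 and V5:
Path 1: V2 → V4 → V5
  V4 is a chain and V4 is not conditioned on — no node blocks this path, so it is active.
Since the path V2 → V4 → V5 is active, V2 and V5 are not d-separated given ∅.

No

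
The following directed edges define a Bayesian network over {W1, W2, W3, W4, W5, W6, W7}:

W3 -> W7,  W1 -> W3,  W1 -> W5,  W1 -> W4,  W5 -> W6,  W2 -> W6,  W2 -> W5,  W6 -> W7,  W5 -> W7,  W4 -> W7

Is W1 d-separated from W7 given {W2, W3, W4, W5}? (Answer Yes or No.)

There are 5 undirected paths between W1 and W7; checking each against the conditioning set {W2, W3, W4, W5}:
Path 1: W1 → W5 → W6 → W7
  W5 is a chain here and W5 is conditioned on, so the path is blocked at W5.
Path 2: W1 → W5 ← W2 → W6 → W7
  W2 is a fork here and W2 is conditioned on, so the path is blocked at W2.
Path 3: W1 → W5 → W7
  W5 is a chain here and W5 is conditioned on, so the path is blocked at W5.
Path 4: W1 → W4 → W7
  W4 is a chain here and W4 is conditioned on, so the path is blocked at W4.
Path 5: W1 → W3 → W7
  W3 is a chain here and W3 is conditioned on, so the path is blocked at W3.
Every path is blocked, so W1 and W7 are d-separated given {W2, W3, W4, W5}.

Yes — W1 and W7 are d-separated given {W2, W3, W4, W5}.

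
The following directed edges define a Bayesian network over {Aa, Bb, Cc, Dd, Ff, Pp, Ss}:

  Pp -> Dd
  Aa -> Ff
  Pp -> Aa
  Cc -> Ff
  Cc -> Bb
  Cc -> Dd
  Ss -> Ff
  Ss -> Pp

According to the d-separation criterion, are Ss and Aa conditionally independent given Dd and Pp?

Yes

Enumerating the 4 paths from Ss to Aa and testing each for blocking by {Dd, Pp}:
Path 1: Ss → Pp → Dd ← Cc → Ff ← Aa
  Pp is a chain here and Pp is conditioned on, so the path is blocked at Pp.
Path 2: Ss → Pp → Aa
  Pp is a chain here and Pp is conditioned on, so the path is blocked at Pp.
Path 3: Ss → Ff ← Cc → Dd ← Pp → Aa
  Ff is a collider here and neither Ff nor any of its descendants is conditioned on, so the collider stays closed — the path is blocked at Ff.
Path 4: Ss → Ff ← Aa
  Ff is a collider here and neither Ff nor any of its descendants is conditioned on, so the collider stays closed — the path is blocked at Ff.
Every path is blocked, so Ss and Aa are d-separated given {Dd, Pp}.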